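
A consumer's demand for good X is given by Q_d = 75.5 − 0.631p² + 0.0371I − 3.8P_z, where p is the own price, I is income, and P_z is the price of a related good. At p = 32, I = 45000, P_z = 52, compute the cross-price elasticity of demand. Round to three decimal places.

-0.219

Q_d = 75.5 − 0.631(32)² + 0.0371(45000) − 3.8(52) = 75.5 − 646.144 + 1669.5 − 197.6 = 901.256.
∂Q_d/∂P_z = −3.8, so E_xy = -3.8·(52/901.256) ≈ -0.219.
E_xy < 0: the goods are complements.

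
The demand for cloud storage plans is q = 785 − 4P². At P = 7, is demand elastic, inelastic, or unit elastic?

At P = 7, q = 589.
dq/dP = −2·4·P = −56.
Point elasticity E = (dq/dP)·(P/q) = -56 × 7/589 ≈ -0.666.
|E| ≈ 0.666 < 1, so demand is inelastic.

inelastic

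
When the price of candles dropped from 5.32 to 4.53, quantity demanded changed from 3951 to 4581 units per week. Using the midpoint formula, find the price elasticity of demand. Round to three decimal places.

%ΔQ = (4581 − 3951)/[(3951 + 4581)/2] = 630/4266 ≈ 0.1477.
%Δp = (4.53 − 5.32)/[(5.32 + 4.53)/2] = -0.79/4.925 ≈ -0.1604.
Arc elasticity E = %ΔQ/%Δp ≈ 0.1477/-0.1604 ≈ -0.921.
|E| < 1: demand is inelastic over this range.

-0.921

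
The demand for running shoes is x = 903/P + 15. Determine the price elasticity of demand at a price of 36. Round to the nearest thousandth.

-0.626

At P = 36, x = 40.0833.
dx/dP = −903/P² = −0.6968.
Point elasticity E = (dx/dP)·(P/x) = -0.6968 × 36/40.0833 ≈ -0.626.
|E| < 1, so demand is inelastic at this price.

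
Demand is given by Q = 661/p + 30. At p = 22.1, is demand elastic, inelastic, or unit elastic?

inelastic

At p = 22.1, Q = 59.9095.
dQ/dp = −661/p² = −1.3534.
Point elasticity E = (dQ/dp)·(p/Q) = -1.3534 × 22.1/59.9095 ≈ -0.499.
|E| ≈ 0.499 < 1, so demand is inelastic.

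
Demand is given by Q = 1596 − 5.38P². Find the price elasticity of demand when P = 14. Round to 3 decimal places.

-3.895

At P = 14, Q = 541.52.
dQ/dP = −2·5.38·P = −150.64.
Point elasticity E = (dQ/dP)·(P/Q) = -150.64 × 14/541.52 ≈ -3.895.
|E| > 1, so demand is elastic at this price.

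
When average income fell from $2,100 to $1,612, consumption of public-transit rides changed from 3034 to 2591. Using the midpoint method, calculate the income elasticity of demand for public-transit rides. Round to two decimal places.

%ΔQ = (2591 − 3034)/[(3034+2591)/2] = -443/2812.5 ≈ -0.1575.
%ΔY = (1,612 − 2,100)/[(2,100+1,612)/2] = -488/1856 ≈ -0.2629.
E_I = %ΔQ/%ΔY ≈ 0.60.
E_I ∈ (0,1): normal good (necessity).

0.60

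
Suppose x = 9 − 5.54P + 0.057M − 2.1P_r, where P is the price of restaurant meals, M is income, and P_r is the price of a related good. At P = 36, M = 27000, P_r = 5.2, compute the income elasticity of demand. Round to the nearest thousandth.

x = 9 − 5.54(36) + 0.057(27000) − 2.1(5.2) = 9 − 199.44 + 1539 − 10.92 = 1337.64.
∂x/∂M = +0.057, so E_I = 0.057·(27000/1337.64) ≈ 1.151.
E_I > 1: normal good (luxury).

1.151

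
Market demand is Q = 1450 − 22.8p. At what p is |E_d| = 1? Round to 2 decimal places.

31.80

For linear demand Q = a − bp, E = −bp/(a − bp). |E| = 1 ⇒ bp = a − bp ⇒ p = a/(2b).
p = 1450/(2·22.8) ≈ 31.80.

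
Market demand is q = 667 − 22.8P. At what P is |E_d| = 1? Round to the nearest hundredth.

14.63

For linear demand q = a − bP, E = −bP/(a − bP). |E| = 1 ⇒ bP = a − bP ⇒ P = a/(2b).
P = 667/(2·22.8) ≈ 14.63.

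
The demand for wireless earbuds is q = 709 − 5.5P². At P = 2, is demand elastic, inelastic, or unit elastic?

At P = 2, q = 687.
dq/dP = −2·5.5·P = −22.
Point elasticity E = (dq/dP)·(P/q) = -22 × 2/687 ≈ -0.064.
|E| ≈ 0.064 < 1, so demand is inelastic.

inelastic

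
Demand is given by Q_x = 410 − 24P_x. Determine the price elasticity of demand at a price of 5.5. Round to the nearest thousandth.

At P_x = 5.5, Q_x = 278.
dQ_x/dP_x = −24.
Point elasticity E = (dQ_x/dP_x)·(P_x/Q_x) = -24 × 5.5/278 ≈ -0.475.
|E| < 1, so demand is inelastic at this price.

-0.475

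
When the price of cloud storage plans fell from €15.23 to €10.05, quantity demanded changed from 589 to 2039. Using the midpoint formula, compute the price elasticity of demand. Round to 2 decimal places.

%Δq = (2039 − 589)/[(589 + 2039)/2] = 1450/1314 ≈ 1.1035.
%ΔP = (10.05 − 15.23)/[(15.23 + 10.05)/2] = -5.18/12.64 ≈ -0.4098.
Arc elasticity E = %Δq/%ΔP ≈ 1.1035/-0.4098 ≈ -2.69.
|E| > 1: demand is elastic over this range.

-2.69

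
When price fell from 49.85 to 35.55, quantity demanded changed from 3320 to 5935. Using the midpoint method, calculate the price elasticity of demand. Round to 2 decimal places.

%Δq = (5935 − 3320)/[(3320 + 5935)/2] = 2615/4627.5 ≈ 0.5651.
%Δp = (35.55 − 49.85)/[(49.85 + 35.55)/2] = -14.3/42.7 ≈ -0.3349.
Arc elasticity E = %Δq/%Δp ≈ 0.5651/-0.3349 ≈ -1.69.
|E| > 1: demand is elastic over this range.

-1.69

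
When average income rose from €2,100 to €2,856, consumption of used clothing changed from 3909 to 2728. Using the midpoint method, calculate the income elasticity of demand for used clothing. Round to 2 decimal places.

%ΔQ = (2728 − 3909)/[(3909+2728)/2] = -1181/3318.5 ≈ -0.3559.
%ΔI = (2,856 − 2,100)/[(2,100+2,856)/2] = 756/2478 ≈ 0.3051.
E_I = %ΔQ/%ΔI ≈ -1.17.
E_I < 0: inferior good.

-1.17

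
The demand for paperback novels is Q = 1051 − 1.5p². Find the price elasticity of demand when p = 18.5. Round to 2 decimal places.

-1.91

At p = 18.5, Q = 537.625.
dQ/dp = −2·1.5·p = −55.5.
Point elasticity E = (dQ/dp)·(p/Q) = -55.5 × 18.5/537.625 ≈ -1.91.
|E| > 1, so demand is elastic at this price.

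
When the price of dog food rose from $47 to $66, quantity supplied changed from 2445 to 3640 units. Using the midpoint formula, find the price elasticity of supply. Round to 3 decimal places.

%Δq = (3640 − 2445)/[(2445 + 3640)/2] = 1195/3042.5 ≈ 0.3928.
%Δp = (66 − 47)/[(47 + 66)/2] = 19/56.5 ≈ 0.3363.
Arc elasticity E = %Δq/%Δp ≈ 0.3928/0.3363 ≈ 1.168.
|E| > 1: supply is elastic over this range.

1.168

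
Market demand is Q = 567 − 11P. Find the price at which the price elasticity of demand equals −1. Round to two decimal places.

For linear demand Q = a − bP, E = −bP/(a − bP). |E| = 1 ⇒ bP = a − bP ⇒ P = a/(2b).
P = 567/(2·11) ≈ 25.77.

25.77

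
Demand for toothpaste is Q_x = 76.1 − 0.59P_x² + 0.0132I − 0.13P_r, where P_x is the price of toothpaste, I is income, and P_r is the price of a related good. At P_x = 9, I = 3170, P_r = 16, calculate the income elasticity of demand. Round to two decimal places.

0.61

First evaluate Q_x: 76.1 − 0.59(9)² + 0.0132(3170) − 0.13(16) = 76.1 − 47.79 + 41.844 − 2.08 = 68.074.
∂Q_x/∂I = +0.0132, so E_I = 0.0132·(3170/68.074) ≈ 0.61.
E_I ∈ (0,1): normal good (necessity).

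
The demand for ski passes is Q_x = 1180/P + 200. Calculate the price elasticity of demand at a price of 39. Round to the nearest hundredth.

-0.13

At P = 39, Q_x = 230.2564.
dQ_x/dP = −1180/P² = −0.7758.
Point elasticity E = (dQ_x/dP)·(P/Q_x) = -0.7758 × 39/230.2564 ≈ -0.13.
|E| < 1, so demand is inelastic at this price.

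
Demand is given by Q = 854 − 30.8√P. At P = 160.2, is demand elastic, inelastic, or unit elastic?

At P = 160.2, Q = 464.164.
dQ/dP = −30.8/(2√P) = −30.8/(2·12.657).
Point elasticity E = (dQ/dP)·(P/Q) = -1.2167 × 160.2/464.164 ≈ -0.420.
|E| ≈ 0.420 < 1, so demand is inelastic.

inelastic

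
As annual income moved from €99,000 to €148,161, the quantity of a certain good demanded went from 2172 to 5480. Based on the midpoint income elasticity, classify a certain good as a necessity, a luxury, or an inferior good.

luxury

%ΔQ = (5480 − 2172)/[(2172+5480)/2] = 3308/3826 ≈ 0.8646.
%ΔI = (148,161 − 99,000)/[(99,000+148,161)/2] = 49161/123580.5 ≈ 0.3978.
E_I = %ΔQ/%ΔI ≈ 2.173.
E_I > 1: normal good (luxury).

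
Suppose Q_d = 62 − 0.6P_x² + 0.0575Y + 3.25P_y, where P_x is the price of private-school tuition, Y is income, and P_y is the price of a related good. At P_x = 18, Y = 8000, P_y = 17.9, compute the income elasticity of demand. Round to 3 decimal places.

1.192

Q_d = 62 − 0.6(18)² + 0.0575(8000) + 3.25(17.9) = 62 − 194.4 + 460 + 58.175 = 385.775.
∂Q_d/∂Y = +0.0575, so E_I = 0.0575·(8000/385.775) ≈ 1.192.
E_I > 1: normal good (luxury).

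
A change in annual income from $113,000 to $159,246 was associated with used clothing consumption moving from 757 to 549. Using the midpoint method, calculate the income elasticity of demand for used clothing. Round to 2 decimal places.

%ΔQ = (549 − 757)/[(757+549)/2] = -208/653 ≈ -0.3185.
%ΔY = (159,246 − 113,000)/[(113,000+159,246)/2] = 46246/136123 ≈ 0.3397.
E_I = %ΔQ/%ΔY ≈ -0.94.
E_I < 0: inferior good.

-0.94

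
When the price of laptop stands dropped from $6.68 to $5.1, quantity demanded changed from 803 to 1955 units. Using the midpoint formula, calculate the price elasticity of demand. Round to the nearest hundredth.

%Δq = (1955 − 803)/[(803 + 1955)/2] = 1152/1379 ≈ 0.8354.
%ΔP = (5.1 − 6.68)/[(6.68 + 5.1)/2] = -1.58/5.89 ≈ -0.2683.
Arc elasticity E = %Δq/%ΔP ≈ 0.8354/-0.2683 ≈ -3.11.
|E| > 1: demand is elastic over this range.

-3.11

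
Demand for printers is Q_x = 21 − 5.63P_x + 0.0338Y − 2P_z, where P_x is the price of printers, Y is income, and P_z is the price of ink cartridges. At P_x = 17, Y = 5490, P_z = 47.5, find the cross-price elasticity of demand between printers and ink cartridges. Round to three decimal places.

At the given point, Q_x = 21 − 5.63(17) + 0.0338(5490) − 2(47.5) = 21 − 95.71 + 185.562 − 95 = 15.852.
∂Q_x/∂P_z = −2, so E_xy = -2·(47.5/15.852) ≈ -5.993.
E_xy < 0: the goods are complements.

-5.993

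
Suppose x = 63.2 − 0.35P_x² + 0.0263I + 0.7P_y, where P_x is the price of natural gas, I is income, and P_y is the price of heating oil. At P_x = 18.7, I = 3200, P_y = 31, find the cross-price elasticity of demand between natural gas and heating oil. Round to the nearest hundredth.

Substituting, x = 63.2 − 0.35(18.7)² + 0.0263(3200) + 0.7(31) = 63.2 − 122.3915 + 84.16 + 21.7 = 46.6685.
∂x/∂P_y = +0.7, so E_xy = 0.7·(31/46.6685) ≈ 0.46.
E_xy > 0: the goods are substitutes.

0.46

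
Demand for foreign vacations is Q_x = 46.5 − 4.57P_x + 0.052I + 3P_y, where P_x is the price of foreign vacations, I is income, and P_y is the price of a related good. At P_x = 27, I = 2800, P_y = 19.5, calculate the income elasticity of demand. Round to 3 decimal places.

Q_x = 46.5 − 4.57(27) + 0.052(2800) + 3(19.5) = 46.5 − 123.39 + 145.6 + 58.5 = 127.21.
∂Q_x/∂I = +0.052, so E_I = 0.052·(2800/127.21) ≈ 1.145.
E_I > 1: normal good (luxury).

1.145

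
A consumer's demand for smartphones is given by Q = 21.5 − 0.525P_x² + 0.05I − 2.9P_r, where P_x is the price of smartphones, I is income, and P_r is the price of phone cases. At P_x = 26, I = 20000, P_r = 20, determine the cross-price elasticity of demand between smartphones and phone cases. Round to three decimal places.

-0.095

Substituting, Q = 21.5 − 0.525(26)² + 0.05(20000) − 2.9(20) = 21.5 − 354.9 + 1000 − 58 = 608.6.
∂Q/∂P_r = −2.9, so E_xy = -2.9·(20/608.6) ≈ -0.095.
E_xy < 0: the goods are complements.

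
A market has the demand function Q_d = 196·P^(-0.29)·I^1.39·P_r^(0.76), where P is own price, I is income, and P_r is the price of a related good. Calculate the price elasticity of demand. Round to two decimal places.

-0.29

For a Cobb–Douglas (constant-elasticity) form Q_d = A·P^α·…, the elasticity with respect to P equals the exponent α at every point.
Here the exponent on P is -0.29, so the price elasticity of demand is -0.29.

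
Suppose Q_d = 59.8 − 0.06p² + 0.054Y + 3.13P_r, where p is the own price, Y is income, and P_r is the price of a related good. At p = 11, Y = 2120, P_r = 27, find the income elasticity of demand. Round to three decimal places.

0.455

At the given point, Q_d = 59.8 − 0.06(11)² + 0.054(2120) + 3.13(27) = 59.8 − 7.26 + 114.48 + 84.51 = 251.53.
∂Q_d/∂Y = +0.054, so E_I = 0.054·(2120/251.53) ≈ 0.455.
E_I ∈ (0,1): normal good (necessity).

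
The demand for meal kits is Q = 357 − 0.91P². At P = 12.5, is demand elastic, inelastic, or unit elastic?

elastic

At P = 12.5, Q = 214.8125.
dQ/dP = −2·0.91·P = −22.75.
Point elasticity E = (dQ/dP)·(P/Q) = -22.75 × 12.5/214.8125 ≈ -1.324.
|E| ≈ 1.324 > 1, so demand is elastic.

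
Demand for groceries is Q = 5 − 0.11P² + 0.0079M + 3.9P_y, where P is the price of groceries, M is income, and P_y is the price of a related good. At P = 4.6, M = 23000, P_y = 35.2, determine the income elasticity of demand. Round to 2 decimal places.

0.56

First evaluate Q: 5 − 0.11(4.6)² + 0.0079(23000) + 3.9(35.2) = 5 − 2.3276 + 181.7 + 137.28 = 321.6524.
∂Q/∂M = +0.0079, so E_I = 0.0079·(23000/321.6524) ≈ 0.56.
E_I ∈ (0,1): normal good (necessity).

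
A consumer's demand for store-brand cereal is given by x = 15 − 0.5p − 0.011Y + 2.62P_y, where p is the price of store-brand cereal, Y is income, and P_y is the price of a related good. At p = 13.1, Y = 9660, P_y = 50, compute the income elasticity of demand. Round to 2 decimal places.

Evaluating quantity at (p, Y, P_y) gives x = 15 − 0.5(13.1) − 0.011(9660) + 2.62(50) = 15 − 6.55 − 106.26 + 131 = 33.19.
∂x/∂Y = −0.011, so E_I = -0.011·(9660/33.19) ≈ -3.20.
E_I < 0: inferior good.

-3.20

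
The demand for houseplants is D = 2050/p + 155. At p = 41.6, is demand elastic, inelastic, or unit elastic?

At p = 41.6, D = 204.2788.
dD/dp = −2050/p² = −1.1846.
Point elasticity E = (dD/dp)·(p/D) = -1.1846 × 41.6/204.2788 ≈ -0.241.
|E| ≈ 0.241 < 1, so demand is inelastic.

inelastic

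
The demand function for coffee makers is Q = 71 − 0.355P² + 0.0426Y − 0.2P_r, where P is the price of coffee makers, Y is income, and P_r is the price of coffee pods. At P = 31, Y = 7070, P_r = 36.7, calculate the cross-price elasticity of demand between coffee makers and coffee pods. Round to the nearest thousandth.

At the given point, Q = 71 − 0.355(31)² + 0.0426(7070) − 0.2(36.7) = 71 − 341.155 + 301.182 − 7.34 = 23.687.
∂Q/∂P_r = −0.2, so E_xy = -0.2·(36.7/23.687) ≈ -0.310.
E_xy < 0: the goods are complements.

-0.310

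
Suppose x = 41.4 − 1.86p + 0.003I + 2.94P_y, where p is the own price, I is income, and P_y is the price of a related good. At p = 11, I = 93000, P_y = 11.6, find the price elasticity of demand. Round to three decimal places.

-0.061

At the given point, x = 41.4 − 1.86(11) + 0.003(93000) + 2.94(11.6) = 41.4 − 20.46 + 279 + 34.104 = 334.044.
∂x/∂p = −1.86, so E_p = (−1.86)·(11/334.044) ≈ -0.061.
|E_p| < 1: demand is inelastic.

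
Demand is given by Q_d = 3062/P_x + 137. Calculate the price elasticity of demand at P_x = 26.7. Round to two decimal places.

At P_x = 26.7, Q_d = 251.6816.
dQ_d/dP_x = −3062/P_x² = −4.2952.
Point elasticity E = (dQ_d/dP_x)·(P_x/Q_d) = -4.2952 × 26.7/251.6816 ≈ -0.46.
|E| < 1, so demand is inelastic at this price.

-0.46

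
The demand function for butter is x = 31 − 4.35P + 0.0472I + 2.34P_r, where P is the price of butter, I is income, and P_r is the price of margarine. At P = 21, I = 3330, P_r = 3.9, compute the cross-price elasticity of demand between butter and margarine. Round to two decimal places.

Substituting, x = 31 − 4.35(21) + 0.0472(3330) + 2.34(3.9) = 31 − 91.35 + 157.176 + 9.126 = 105.952.
∂x/∂P_r = +2.34, so E_xy = 2.34·(3.9/105.952) ≈ 0.09.
E_xy > 0: the goods are substitutes.

0.09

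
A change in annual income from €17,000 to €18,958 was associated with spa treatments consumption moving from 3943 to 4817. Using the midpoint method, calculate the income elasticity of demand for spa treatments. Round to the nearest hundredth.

1.83

%ΔQ = (4817 − 3943)/[(3943+4817)/2] = 874/4380 ≈ 0.1995.
%ΔI = (18,958 − 17,000)/[(17,000+18,958)/2] = 1958/17979 ≈ 0.1089.
E_I = %ΔQ/%ΔI ≈ 1.83.
E_I > 1: normal good (luxury).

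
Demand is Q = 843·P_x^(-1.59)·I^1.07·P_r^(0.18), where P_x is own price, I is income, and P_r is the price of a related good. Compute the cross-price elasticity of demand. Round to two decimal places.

0.18

For a Cobb–Douglas (constant-elasticity) form Q = A·P_r^α·…, the elasticity with respect to P_r equals the exponent α at every point.
Here the exponent on P_r is 0.18, so the cross-price elasticity of demand is 0.18.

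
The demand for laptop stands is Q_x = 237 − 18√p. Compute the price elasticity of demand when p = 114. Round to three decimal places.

-2.144

At p = 114, Q_x = 44.8126.
dQ_x/dp = −18/(2√p) = −18/(2·10.6771).
Point elasticity E = (dQ_x/dp)·(p/Q_x) = -0.8429 × 114/44.8126 ≈ -2.144.
|E| > 1, so demand is elastic at this price.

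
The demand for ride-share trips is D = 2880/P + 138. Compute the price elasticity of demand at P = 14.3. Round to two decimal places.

-0.59

At P = 14.3, D = 339.3986.
dD/dP = −2880/P² = −14.0838.
Point elasticity E = (dD/dP)·(P/D) = -14.0838 × 14.3/339.3986 ≈ -0.59.
|E| < 1, so demand is inelastic at this price.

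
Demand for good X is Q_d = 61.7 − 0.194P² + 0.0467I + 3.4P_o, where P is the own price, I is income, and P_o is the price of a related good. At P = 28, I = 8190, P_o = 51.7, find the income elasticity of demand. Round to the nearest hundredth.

0.82

Evaluating quantity at (P, I, P_o) gives Q_d = 61.7 − 0.194(28)² + 0.0467(8190) + 3.4(51.7) = 61.7 − 152.096 + 382.473 + 175.78 = 467.857.
∂Q_d/∂I = +0.0467, so E_I = 0.0467·(8190/467.857) ≈ 0.82.
E_I ∈ (0,1): normal good (necessity).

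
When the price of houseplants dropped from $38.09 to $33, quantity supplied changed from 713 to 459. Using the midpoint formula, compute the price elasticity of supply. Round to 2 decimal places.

%Δq = (459 − 713)/[(713 + 459)/2] = -254/586 ≈ -0.4334.
%Δp = (33 − 38.09)/[(38.09 + 33)/2] = -5.09/35.545 ≈ -0.1432.
Arc elasticity E = %Δq/%Δp ≈ -0.4334/-0.1432 ≈ 3.03.
|E| > 1: supply is elastic over this range.

3.03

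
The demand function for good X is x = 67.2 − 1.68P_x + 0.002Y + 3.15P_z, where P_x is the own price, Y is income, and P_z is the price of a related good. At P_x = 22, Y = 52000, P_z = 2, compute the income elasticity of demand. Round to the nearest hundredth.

0.74

At the given point, x = 67.2 − 1.68(22) + 0.002(52000) + 3.15(2) = 67.2 − 36.96 + 104 + 6.3 = 140.54.
∂x/∂Y = +0.002, so E_I = 0.002·(52000/140.54) ≈ 0.74.
E_I ∈ (0,1): normal good (necessity).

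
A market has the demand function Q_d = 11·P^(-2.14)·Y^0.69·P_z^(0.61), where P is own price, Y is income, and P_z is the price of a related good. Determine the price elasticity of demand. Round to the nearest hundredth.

For a Cobb–Douglas (constant-elasticity) form Q_d = A·P^α·…, the elasticity with respect to P equals the exponent α at every point.
Here the exponent on P is -2.14, so the price elasticity of demand is -2.14.

-2.14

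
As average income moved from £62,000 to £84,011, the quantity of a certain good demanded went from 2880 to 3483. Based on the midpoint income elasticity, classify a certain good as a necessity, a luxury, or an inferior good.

necessity

%ΔQ = (3483 − 2880)/[(2880+3483)/2] = 603/3181.5 ≈ 0.1895.
%ΔY = (84,011 − 62,000)/[(62,000+84,011)/2] = 22011/73005.5 ≈ 0.3015.
E_I = %ΔQ/%ΔY ≈ 0.629.
E_I ∈ (0,1): normal good (necessity).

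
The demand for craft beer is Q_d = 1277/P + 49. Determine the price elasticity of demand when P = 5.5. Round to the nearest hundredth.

At P = 5.5, Q_d = 281.1818.
dQ_d/dP = −1277/P² = −42.2149.
Point elasticity E = (dQ_d/dP)·(P/Q_d) = -42.2149 × 5.5/281.1818 ≈ -0.83.
|E| < 1, so demand is inelastic at this price.

-0.83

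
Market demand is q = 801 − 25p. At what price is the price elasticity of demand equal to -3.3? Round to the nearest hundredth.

Set −bp/(a − bp) = −3.3 ⇒ bp = 3.3(a − bp) ⇒ bp(1+3.3) = 3.3·a.
p = 3.3·801/(25·4.3) ≈ 24.59.

24.59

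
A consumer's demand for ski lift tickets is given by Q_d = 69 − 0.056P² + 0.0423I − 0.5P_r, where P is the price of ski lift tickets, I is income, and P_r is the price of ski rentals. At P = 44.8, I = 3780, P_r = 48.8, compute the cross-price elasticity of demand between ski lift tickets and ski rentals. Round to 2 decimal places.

-0.26

At the given point, Q_d = 69 − 0.056(44.8)² + 0.0423(3780) − 0.5(48.8) = 69 − 112.3942 + 159.894 − 24.4 = 92.0998.
∂Q_d/∂P_r = −0.5, so E_xy = -0.5·(48.8/92.0998) ≈ -0.26.
E_xy < 0: the goods are complements.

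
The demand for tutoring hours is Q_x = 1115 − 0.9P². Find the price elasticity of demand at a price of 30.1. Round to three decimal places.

-5.443

At P = 30.1, Q_x = 299.591.
dQ_x/dP = −2·0.9·P = −54.18.
Point elasticity E = (dQ_x/dP)·(P/Q_x) = -54.18 × 30.1/299.591 ≈ -5.443.
|E| > 1, so demand is elastic at this price.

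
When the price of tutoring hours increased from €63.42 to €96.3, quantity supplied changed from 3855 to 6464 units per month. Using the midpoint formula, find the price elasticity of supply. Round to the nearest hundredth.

%ΔQ = (6464 − 3855)/[(3855 + 6464)/2] = 2609/5159.5 ≈ 0.5057.
%Δp = (96.3 − 63.42)/[(63.42 + 96.3)/2] = 32.88/79.86 ≈ 0.4117.
Arc elasticity E = %ΔQ/%Δp ≈ 0.5057/0.4117 ≈ 1.23.
|E| > 1: supply is elastic over this range.

1.23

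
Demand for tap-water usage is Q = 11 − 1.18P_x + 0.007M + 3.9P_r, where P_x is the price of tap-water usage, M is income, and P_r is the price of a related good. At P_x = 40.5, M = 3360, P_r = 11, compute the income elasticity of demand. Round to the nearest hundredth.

0.79

At the given point, Q = 11 − 1.18(40.5) + 0.007(3360) + 3.9(11) = 11 − 47.79 + 23.52 + 42.9 = 29.63.
∂Q/∂M = +0.007, so E_I = 0.007·(3360/29.63) ≈ 0.79.
E_I ∈ (0,1): normal good (necessity).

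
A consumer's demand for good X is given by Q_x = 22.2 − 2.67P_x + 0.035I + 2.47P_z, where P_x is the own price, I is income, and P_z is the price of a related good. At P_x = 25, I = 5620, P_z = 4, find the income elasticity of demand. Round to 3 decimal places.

1.214

Substituting, Q_x = 22.2 − 2.67(25) + 0.035(5620) + 2.47(4) = 22.2 − 66.75 + 196.7 + 9.88 = 162.03.
∂Q_x/∂I = +0.035, so E_I = 0.035·(5620/162.03) ≈ 1.214.
E_I > 1: normal good (luxury).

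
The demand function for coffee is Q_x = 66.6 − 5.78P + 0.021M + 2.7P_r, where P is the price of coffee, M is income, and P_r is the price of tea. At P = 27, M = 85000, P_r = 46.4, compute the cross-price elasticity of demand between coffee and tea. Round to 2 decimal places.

First evaluate Q_x: 66.6 − 5.78(27) + 0.021(85000) + 2.7(46.4) = 66.6 − 156.06 + 1785 + 125.28 = 1820.82.
∂Q_x/∂P_r = +2.7, so E_xy = 2.7·(46.4/1820.82) ≈ 0.07.
E_xy > 0: the goods are substitutes.

0.07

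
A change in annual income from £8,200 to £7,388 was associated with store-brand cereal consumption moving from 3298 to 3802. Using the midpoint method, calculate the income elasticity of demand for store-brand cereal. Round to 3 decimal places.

%ΔQ = (3802 − 3298)/[(3298+3802)/2] = 504/3550 ≈ 0.1420.
%ΔM = (7,388 − 8,200)/[(8,200+7,388)/2] = -812/7794 ≈ -0.1042.
E_I = %ΔQ/%ΔM ≈ -1.363.
E_I < 0: inferior good.

-1.363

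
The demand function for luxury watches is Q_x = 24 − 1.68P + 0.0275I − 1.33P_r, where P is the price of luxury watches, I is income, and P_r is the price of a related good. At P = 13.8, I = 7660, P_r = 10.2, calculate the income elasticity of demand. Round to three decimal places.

At the given point, Q_x = 24 − 1.68(13.8) + 0.0275(7660) − 1.33(10.2) = 24 − 23.184 + 210.65 − 13.566 = 197.9.
∂Q_x/∂I = +0.0275, so E_I = 0.0275·(7660/197.9) ≈ 1.064.
E_I > 1: normal good (luxury).

1.064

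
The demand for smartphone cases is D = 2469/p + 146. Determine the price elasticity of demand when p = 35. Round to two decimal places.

At p = 35, D = 216.5429.
dD/dp = −2469/p² = −2.0155.
Point elasticity E = (dD/dp)·(p/D) = -2.0155 × 35/216.5429 ≈ -0.33.
|E| < 1, so demand is inelastic at this price.

-0.33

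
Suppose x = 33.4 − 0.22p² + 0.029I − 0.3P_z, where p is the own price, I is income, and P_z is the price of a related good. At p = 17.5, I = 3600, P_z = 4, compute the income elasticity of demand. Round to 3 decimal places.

1.508

At the given point, x = 33.4 − 0.22(17.5)² + 0.029(3600) − 0.3(4) = 33.4 − 67.375 + 104.4 − 1.2 = 69.225.
∂x/∂I = +0.029, so E_I = 0.029·(3600/69.225) ≈ 1.508.
E_I > 1: normal good (luxury).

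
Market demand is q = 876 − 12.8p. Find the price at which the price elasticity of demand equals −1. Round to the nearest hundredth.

For linear demand q = a − bp, E = −bp/(a − bp). |E| = 1 ⇒ bp = a − bp ⇒ p = a/(2b).
p = 876/(2·12.8) ≈ 34.22.

34.22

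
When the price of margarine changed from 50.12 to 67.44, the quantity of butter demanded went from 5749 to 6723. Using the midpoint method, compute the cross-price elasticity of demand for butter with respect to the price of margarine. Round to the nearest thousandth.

%ΔQ_x = (6723 − 5749)/[(5749+6723)/2] = 974/6236 ≈ 0.1562.
%ΔP_y = (67.44 − 50.12)/[(50.12+67.44)/2] ≈ 0.2947.
E_xy = 0.1562/0.2947 ≈ 0.530.
E_xy > 0, so butter and margarine are substitutes.

0.530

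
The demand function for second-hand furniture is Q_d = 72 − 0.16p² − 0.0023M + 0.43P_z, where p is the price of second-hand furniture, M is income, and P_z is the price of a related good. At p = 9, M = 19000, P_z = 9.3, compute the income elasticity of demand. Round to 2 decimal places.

Q_d = 72 − 0.16(9)² − 0.0023(19000) + 0.43(9.3) = 72 − 12.96 − 43.7 + 3.999 = 19.339.
∂Q_d/∂M = −0.0023, so E_I = -0.0023·(19000/19.339) ≈ -2.26.
E_I < 0: inferior good.

-2.26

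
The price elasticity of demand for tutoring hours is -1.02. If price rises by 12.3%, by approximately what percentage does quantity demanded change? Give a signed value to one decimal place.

-12.5

%ΔQ ≈ E × %ΔP = (-1.02) × (12.3%) ≈ -12.5%.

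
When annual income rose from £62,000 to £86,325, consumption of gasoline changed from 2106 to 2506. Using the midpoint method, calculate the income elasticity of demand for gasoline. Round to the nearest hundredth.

%ΔQ = (2506 − 2106)/[(2106+2506)/2] = 400/2306 ≈ 0.1735.
%ΔI = (86,325 − 62,000)/[(62,000+86,325)/2] = 24325/74162.5 ≈ 0.3280.
E_I = %ΔQ/%ΔI ≈ 0.53.
E_I ∈ (0,1): normal good (necessity).

0.53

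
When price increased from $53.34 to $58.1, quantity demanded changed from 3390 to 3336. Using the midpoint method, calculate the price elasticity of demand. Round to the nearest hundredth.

-0.19

%Δq = (3336 − 3390)/[(3390 + 3336)/2] = -54/3363 ≈ -0.0161.
%ΔP = (58.1 − 53.34)/[(53.34 + 58.1)/2] = 4.76/55.72 ≈ 0.0854.
Arc elasticity E = %Δq/%ΔP ≈ -0.0161/0.0854 ≈ -0.19.
|E| < 1: demand is inelastic over this range.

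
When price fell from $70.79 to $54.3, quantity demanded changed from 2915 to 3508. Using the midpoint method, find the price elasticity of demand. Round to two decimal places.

-0.70

%ΔQ = (3508 − 2915)/[(2915 + 3508)/2] = 593/3211.5 ≈ 0.1846.
%Δp = (54.3 − 70.79)/[(70.79 + 54.3)/2] = -16.49/62.545 ≈ -0.2637.
Arc elasticity E = %ΔQ/%Δp ≈ 0.1846/-0.2637 ≈ -0.70.
|E| < 1: demand is inelastic over this range.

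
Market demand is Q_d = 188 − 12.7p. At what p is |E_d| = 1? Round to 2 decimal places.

For linear demand Q_d = a − bp, E = −bp/(a − bp). |E| = 1 ⇒ bp = a − bp ⇒ p = a/(2b).
p = 188/(2·12.7) ≈ 7.40.

7.40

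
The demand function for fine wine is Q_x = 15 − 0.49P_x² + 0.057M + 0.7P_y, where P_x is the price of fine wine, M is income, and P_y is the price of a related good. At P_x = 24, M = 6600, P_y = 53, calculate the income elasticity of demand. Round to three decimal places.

2.576

Evaluating quantity at (P_x, M, P_y) gives Q_x = 15 − 0.49(24)² + 0.057(6600) + 0.7(53) = 15 − 282.24 + 376.2 + 37.1 = 146.06.
∂Q_x/∂M = +0.057, so E_I = 0.057·(6600/146.06) ≈ 2.576.
E_I > 1: normal good (luxury).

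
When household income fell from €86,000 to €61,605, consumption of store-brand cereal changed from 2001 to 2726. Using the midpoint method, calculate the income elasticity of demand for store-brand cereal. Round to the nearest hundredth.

-0.93

%ΔQ = (2726 − 2001)/[(2001+2726)/2] = 725/2363.5 ≈ 0.3067.
%ΔY = (61,605 − 86,000)/[(86,000+61,605)/2] = -24395/73802.5 ≈ -0.3305.
E_I = %ΔQ/%ΔY ≈ -0.93.
E_I < 0: inferior good.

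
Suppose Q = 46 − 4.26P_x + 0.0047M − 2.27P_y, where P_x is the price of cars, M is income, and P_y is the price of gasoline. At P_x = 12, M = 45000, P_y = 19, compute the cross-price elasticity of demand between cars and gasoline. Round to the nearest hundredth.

Substituting, Q = 46 − 4.26(12) + 0.0047(45000) − 2.27(19) = 46 − 51.12 + 211.5 − 43.13 = 163.25.
∂Q/∂P_y = −2.27, so E_xy = -2.27·(19/163.25) ≈ -0.26.
E_xy < 0: the goods are complements.

-0.26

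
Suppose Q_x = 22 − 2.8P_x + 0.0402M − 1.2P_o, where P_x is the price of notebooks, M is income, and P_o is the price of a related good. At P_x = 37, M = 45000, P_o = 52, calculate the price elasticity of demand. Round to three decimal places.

-0.062

First evaluate Q_x: 22 − 2.8(37) + 0.0402(45000) − 1.2(52) = 22 − 103.6 + 1809 − 62.4 = 1665.
∂Q_x/∂P_x = −2.8, so E_p = (−2.8)·(37/1665) ≈ -0.062.
|E_p| < 1: demand is inelastic.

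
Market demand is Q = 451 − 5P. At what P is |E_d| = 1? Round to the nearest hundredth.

45.10

For linear demand Q = a − bP, E = −bP/(a − bP). |E| = 1 ⇒ bP = a − bP ⇒ P = a/(2b).
P = 451/(2·5) = 45.10.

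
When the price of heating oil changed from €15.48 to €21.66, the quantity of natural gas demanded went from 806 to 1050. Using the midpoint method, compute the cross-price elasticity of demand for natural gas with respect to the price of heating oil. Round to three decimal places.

0.790

%ΔQ_x = (1050 − 806)/[(806+1050)/2] = 244/928 ≈ 0.2629.
%ΔP_y = (21.66 − 15.48)/[(15.48+21.66)/2] ≈ 0.3328.
E_xy = 0.2629/0.3328 ≈ 0.790.
E_xy > 0, so natural gas and heating oil are substitutes.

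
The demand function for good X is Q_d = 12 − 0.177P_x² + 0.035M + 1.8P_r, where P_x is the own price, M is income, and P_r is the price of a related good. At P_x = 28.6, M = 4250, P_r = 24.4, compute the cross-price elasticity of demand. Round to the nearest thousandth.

First evaluate Q_d: 12 − 0.177(28.6)² + 0.035(4250) + 1.8(24.4) = 12 − 144.7789 + 148.75 + 43.92 = 59.8911.
∂Q_d/∂P_r = +1.8, so E_xy = 1.8·(24.4/59.8911) ≈ 0.733.
E_xy > 0: the goods are substitutes.

0.733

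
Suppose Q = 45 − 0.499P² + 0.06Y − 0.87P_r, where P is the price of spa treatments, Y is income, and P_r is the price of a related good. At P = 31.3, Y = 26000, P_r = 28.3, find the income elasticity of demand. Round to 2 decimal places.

1.43

First evaluate Q: 45 − 0.499(31.3)² + 0.06(26000) − 0.87(28.3) = 45 − 488.8653 + 1560 − 24.621 = 1091.5137.
∂Q/∂Y = +0.06, so E_I = 0.06·(26000/1091.5137) ≈ 1.43.
E_I > 1: normal good (luxury).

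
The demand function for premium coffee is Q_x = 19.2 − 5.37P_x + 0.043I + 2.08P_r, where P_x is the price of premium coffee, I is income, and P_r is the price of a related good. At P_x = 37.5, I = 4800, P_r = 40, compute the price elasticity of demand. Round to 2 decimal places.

-1.87

Q_x = 19.2 − 5.37(37.5) + 0.043(4800) + 2.08(40) = 19.2 − 201.375 + 206.4 + 83.2 = 107.425.
∂Q_x/∂P_x = −5.37, so E_p = (−5.37)·(37.5/107.425) ≈ -1.87.
|E_p| > 1: demand is elastic.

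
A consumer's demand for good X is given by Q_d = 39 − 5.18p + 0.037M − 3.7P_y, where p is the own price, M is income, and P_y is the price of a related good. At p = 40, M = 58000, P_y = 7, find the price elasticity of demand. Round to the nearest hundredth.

Q_d = 39 − 5.18(40) + 0.037(58000) − 3.7(7) = 39 − 207.2 + 2146 − 25.9 = 1951.9.
∂Q_d/∂p = −5.18, so E_p = (−5.18)·(40/1951.9) ≈ -0.11.
|E_p| < 1: demand is inelastic.

-0.11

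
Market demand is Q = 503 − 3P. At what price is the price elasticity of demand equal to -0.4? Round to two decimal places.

Set −bP/(a − bP) = −0.4 ⇒ bP = 0.4(a − bP) ⇒ bP(1+0.4) = 0.4·a.
P = 0.4·503/(3·1.4) ≈ 47.90.

47.90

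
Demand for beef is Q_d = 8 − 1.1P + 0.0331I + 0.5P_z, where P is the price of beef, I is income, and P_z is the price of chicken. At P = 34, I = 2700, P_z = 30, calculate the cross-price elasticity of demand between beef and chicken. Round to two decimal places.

0.20

First evaluate Q_d: 8 − 1.1(34) + 0.0331(2700) + 0.5(30) = 8 − 37.4 + 89.37 + 15 = 74.97.
∂Q_d/∂P_z = +0.5, so E_xy = 0.5·(30/74.97) ≈ 0.20.
E_xy > 0: the goods are substitutes.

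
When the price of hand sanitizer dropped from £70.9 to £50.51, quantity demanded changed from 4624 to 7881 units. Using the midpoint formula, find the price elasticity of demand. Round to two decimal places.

-1.55

%ΔQ = (7881 − 4624)/[(4624 + 7881)/2] = 3257/6252.5 ≈ 0.5209.
%Δp = (50.51 − 70.9)/[(70.9 + 50.51)/2] = -20.39/60.705 ≈ -0.3359.
Arc elasticity E = %ΔQ/%Δp ≈ 0.5209/-0.3359 ≈ -1.55.
|E| > 1: demand is elastic over this range.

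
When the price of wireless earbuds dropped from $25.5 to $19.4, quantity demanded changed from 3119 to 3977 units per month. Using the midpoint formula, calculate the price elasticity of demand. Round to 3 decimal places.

%ΔQ = (3977 − 3119)/[(3119 + 3977)/2] = 858/3548 ≈ 0.2418.
%Δp = (19.4 − 25.5)/[(25.5 + 19.4)/2] = -6.1/22.45 ≈ -0.2717.
Arc elasticity E = %ΔQ/%Δp ≈ 0.2418/-0.2717 ≈ -0.890.
|E| < 1: demand is inelastic over this range.

-0.890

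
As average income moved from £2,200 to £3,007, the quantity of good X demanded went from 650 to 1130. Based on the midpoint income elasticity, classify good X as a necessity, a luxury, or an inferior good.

%ΔQ = (1130 − 650)/[(650+1130)/2] = 480/890 ≈ 0.5393.
%ΔM = (3,007 − 2,200)/[(2,200+3,007)/2] = 807/2603.5 ≈ 0.3100.
E_I = %ΔQ/%ΔM ≈ 1.740.
E_I > 1: normal good (luxury).

luxury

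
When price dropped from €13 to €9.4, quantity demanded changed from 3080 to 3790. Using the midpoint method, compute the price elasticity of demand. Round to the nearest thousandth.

-0.643

%Δq = (3790 − 3080)/[(3080 + 3790)/2] = 710/3435 ≈ 0.2067.
%Δp = (9.4 − 13)/[(13 + 9.4)/2] = -3.6/11.2 ≈ -0.3214.
Arc elasticity E = %Δq/%Δp ≈ 0.2067/-0.3214 ≈ -0.643.
|E| < 1: demand is inelastic over this range.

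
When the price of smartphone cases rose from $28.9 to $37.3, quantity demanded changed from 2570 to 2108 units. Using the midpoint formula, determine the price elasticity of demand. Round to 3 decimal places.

-0.778

%ΔQ = (2108 − 2570)/[(2570 + 2108)/2] = -462/2339 ≈ -0.1975.
%Δp = (37.3 − 28.9)/[(28.9 + 37.3)/2] = 8.4/33.1 ≈ 0.2538.
Arc elasticity E = %ΔQ/%Δp ≈ -0.1975/0.2538 ≈ -0.778.
|E| < 1: demand is inelastic over this range.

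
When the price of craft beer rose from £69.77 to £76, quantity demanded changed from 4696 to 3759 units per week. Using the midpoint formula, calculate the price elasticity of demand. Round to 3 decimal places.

%Δq = (3759 − 4696)/[(4696 + 3759)/2] = -937/4227.5 ≈ -0.2216.
%ΔP = (76 − 69.77)/[(69.77 + 76)/2] = 6.23/72.885 ≈ 0.0855.
Arc elasticity E = %Δq/%ΔP ≈ -0.2216/0.0855 ≈ -2.593.
|E| > 1: demand is elastic over this range.

-2.593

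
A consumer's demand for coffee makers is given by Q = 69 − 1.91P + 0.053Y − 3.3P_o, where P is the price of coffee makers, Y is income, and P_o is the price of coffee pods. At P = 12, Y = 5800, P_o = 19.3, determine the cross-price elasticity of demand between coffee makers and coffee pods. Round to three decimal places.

Substituting, Q = 69 − 1.91(12) + 0.053(5800) − 3.3(19.3) = 69 − 22.92 + 307.4 − 63.69 = 289.79.
∂Q/∂P_o = −3.3, so E_xy = -3.3·(19.3/289.79) ≈ -0.220.
E_xy < 0: the goods are complements.

-0.220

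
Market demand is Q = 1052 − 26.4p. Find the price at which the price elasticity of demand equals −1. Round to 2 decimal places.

For linear demand Q = a − bp, E = −bp/(a − bp). |E| = 1 ⇒ bp = a − bp ⇒ p = a/(2b).
p = 1052/(2·26.4) ≈ 19.92.

19.92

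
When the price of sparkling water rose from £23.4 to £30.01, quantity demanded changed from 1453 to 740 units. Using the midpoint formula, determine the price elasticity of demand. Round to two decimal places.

%ΔQ = (740 − 1453)/[(1453 + 740)/2] = -713/1096.5 ≈ -0.6503.
%Δp = (30.01 − 23.4)/[(23.4 + 30.01)/2] = 6.61/26.705 ≈ 0.2475.
Arc elasticity E = %ΔQ/%Δp ≈ -0.6503/0.2475 ≈ -2.63.
|E| > 1: demand is elastic over this range.

-2.63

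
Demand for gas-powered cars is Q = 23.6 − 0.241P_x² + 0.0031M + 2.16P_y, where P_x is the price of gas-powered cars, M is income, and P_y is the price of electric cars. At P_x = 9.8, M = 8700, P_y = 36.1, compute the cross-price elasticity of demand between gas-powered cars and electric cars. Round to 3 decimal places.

0.740

Substituting, Q = 23.6 − 0.241(9.8)² + 0.0031(8700) + 2.16(36.1) = 23.6 − 23.1456 + 26.97 + 77.976 = 105.4004.
∂Q/∂P_y = +2.16, so E_xy = 2.16·(36.1/105.4004) ≈ 0.740.
E_xy > 0: the goods are substitutes.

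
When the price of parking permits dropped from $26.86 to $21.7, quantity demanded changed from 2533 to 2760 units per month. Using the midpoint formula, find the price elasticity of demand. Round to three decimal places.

-0.404

%ΔQ = (2760 − 2533)/[(2533 + 2760)/2] = 227/2646.5 ≈ 0.0858.
%ΔP = (21.7 − 26.86)/[(26.86 + 21.7)/2] = -5.16/24.28 ≈ -0.2125.
Arc elasticity E = %ΔQ/%ΔP ≈ 0.0858/-0.2125 ≈ -0.404.
|E| < 1: demand is inelastic over this range.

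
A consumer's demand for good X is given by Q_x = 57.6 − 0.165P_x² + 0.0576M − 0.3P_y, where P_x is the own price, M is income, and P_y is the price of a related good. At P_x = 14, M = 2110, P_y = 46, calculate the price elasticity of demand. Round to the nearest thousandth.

At the given point, Q_x = 57.6 − 0.165(14)² + 0.0576(2110) − 0.3(46) = 57.6 − 32.34 + 121.536 − 13.8 = 132.996.
∂Q_x/∂P_x = −2·0.165·P_x = -4.62, so E_p = -4.62·(14/132.996) ≈ -0.486.
|E_p| < 1: demand is inelastic.

-0.486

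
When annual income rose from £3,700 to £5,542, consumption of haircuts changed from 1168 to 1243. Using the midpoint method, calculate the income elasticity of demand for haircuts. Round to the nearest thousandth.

%ΔQ = (1243 − 1168)/[(1168+1243)/2] = 75/1205.5 ≈ 0.0622.
%ΔI = (5,542 − 3,700)/[(3,700+5,542)/2] = 1842/4621 ≈ 0.3986.
E_I = %ΔQ/%ΔI ≈ 0.156.
E_I ∈ (0,1): normal good (necessity).

0.156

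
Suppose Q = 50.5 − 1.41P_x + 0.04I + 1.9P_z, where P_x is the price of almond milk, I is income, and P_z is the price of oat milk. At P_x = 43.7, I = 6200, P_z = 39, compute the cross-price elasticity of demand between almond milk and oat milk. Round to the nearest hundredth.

0.24

First evaluate Q: 50.5 − 1.41(43.7) + 0.04(6200) + 1.9(39) = 50.5 − 61.617 + 248 + 74.1 = 310.983.
∂Q/∂P_z = +1.9, so E_xy = 1.9·(39/310.983) ≈ 0.24.
E_xy > 0: the goods are substitutes.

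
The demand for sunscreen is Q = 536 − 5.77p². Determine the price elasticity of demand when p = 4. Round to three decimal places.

-0.416

At p = 4, Q = 443.68.
dQ/dp = −2·5.77·p = −46.16.
Point elasticity E = (dQ/dp)·(p/Q) = -46.16 × 4/443.68 ≈ -0.416.
|E| < 1, so demand is inelastic at this price.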